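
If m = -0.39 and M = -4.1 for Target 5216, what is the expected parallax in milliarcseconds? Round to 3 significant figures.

m − M = -0.39 − (-4.1) = 3.71.
d = 10^((m−M)/5 + 1) = 10^1.742 = 55.208 pc.
p = 1/d = 1/55.208 = 0.018113 arcsec = 18.113 mas.

18.1 mas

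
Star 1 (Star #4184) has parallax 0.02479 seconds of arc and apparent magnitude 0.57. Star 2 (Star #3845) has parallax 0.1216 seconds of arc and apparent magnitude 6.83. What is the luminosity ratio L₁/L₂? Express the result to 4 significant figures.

d₁ = 1/p₁ = 1/0.02479″ = 40.339 pc; d₂ = 1/p₂ = 1/0.1216″ = 8.2237 pc.
M₁ = m₁ − 5 log₁₀ d₁ + 5 = 0.57 − 8.0286 + 5 = -2.4586.
M₂ = 6.83 − 4.5753 + 5 = 7.2547.
L₁/L₂ = 10^(0.4(M₂ − M₁)) = 10^(0.4 × 9.7133) = 10^3.88532 = 7679.3.

L₁/L₂ = 7679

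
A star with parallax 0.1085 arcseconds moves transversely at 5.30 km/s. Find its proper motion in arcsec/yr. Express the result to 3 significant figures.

d = 1/p = 1/0.1085″ = 9.2166 pc.
μ = v_t / (4.74 d) = 5.30 / (4.74 × 9.2166) = 5.30 / 43.687 = 0.12132 ″/yr.

0.121 arcsec/yr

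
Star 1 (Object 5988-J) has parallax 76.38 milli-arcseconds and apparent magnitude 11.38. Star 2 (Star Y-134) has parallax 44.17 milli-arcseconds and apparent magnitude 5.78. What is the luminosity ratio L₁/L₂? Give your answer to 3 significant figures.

L₁/L₂ = 0.00192

d₁ = 1/p₁ = 1/0.07638″ = 13.092 pc; d₂ = 1/p₂ = 1/0.04417″ = 22.64 pc.
M₁ = m₁ − 5 log₁₀ d₁ + 5 = 11.38 − 5.5850 + 5 = 10.7950.
M₂ = 5.78 − 6.7744 + 5 = 4.0056.
L₁/L₂ = 10^(0.4(M₂ − M₁)) = 10^(0.4 × (-6.7894)) = 10^(-2.71576) = 0.0019242.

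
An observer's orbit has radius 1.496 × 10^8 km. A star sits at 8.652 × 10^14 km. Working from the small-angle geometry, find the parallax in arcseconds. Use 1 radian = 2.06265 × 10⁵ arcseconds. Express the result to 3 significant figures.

0.0357 arcsec

θ ≈ B/d = (1.496 × 10^8) / (8.652 × 10^14) = 1.7291 × 10^-7 rad.
In arcseconds: 1.7291 × 10^-7 × 206265 = 0.035665″.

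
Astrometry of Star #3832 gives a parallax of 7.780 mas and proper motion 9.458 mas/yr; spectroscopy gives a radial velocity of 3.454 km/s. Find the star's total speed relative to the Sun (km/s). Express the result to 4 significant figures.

6.718 km/s

d = 1/p = 1/0.007780″ = 128.53 pc.
μ = 9.458 mas/yr = 0.009458 ″/yr.
v_t = 4.740 μ d = 4.740 × 0.009458 × 128.53 = 5.7621 km/s.
v = √(v_r² + v_t²) = √(3.454² + 5.7621²) = √45.1319 = 6.718 km/s.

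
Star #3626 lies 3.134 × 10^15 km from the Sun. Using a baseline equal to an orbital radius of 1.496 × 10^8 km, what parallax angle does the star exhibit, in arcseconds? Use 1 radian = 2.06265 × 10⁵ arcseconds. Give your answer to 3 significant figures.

θ ≈ B/d = (1.496 × 10^8) / (3.134 × 10^15) = 4.7735 × 10^-8 rad.
In arcseconds: 4.7735 × 10^-8 × 206265 = 0.0098461″.

0.00985 arcsec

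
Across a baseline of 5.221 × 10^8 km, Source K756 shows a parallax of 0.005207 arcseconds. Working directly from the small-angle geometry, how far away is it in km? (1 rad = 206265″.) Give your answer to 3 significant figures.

2.07 × 10^16 km

θ = 0.005207″ = 0.005207/206265 = 2.5244 × 10^-8 rad.
d = B/θ = (5.221 × 10^8) / (2.5244 × 10^-8) = 2.0682 × 10^16 km.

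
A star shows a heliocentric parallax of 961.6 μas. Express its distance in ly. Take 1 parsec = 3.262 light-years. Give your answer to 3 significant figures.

3390 ly

p = 961.6 μas = 0.0009616 arcsec.
d = 1/p = 1/0.0009616 = 1039.9 pc.
In light-years: 1039.9 × 3.262 = 3392.2 ly.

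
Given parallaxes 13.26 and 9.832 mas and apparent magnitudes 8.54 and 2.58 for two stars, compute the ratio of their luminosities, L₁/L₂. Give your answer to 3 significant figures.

L₁/L₂ = 0.00227

d₁ = 1/p₁ = 1/0.01326″ = 75.415 pc; d₂ = 1/p₂ = 1/0.009832″ = 101.71 pc.
M₁ = m₁ − 5 log₁₀ d₁ + 5 = 8.54 − 9.3873 + 5 = 4.1527.
M₂ = 2.58 − 10.0368 + 5 = -2.4568.
L₁/L₂ = 10^(0.4(M₂ − M₁)) = 10^(0.4 × (-6.6095)) = 10^(-2.64380) = 0.0022709.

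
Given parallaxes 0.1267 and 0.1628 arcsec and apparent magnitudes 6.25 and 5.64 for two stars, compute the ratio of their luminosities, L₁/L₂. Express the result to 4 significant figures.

L₁/L₂ = 0.9414

d₁ = 1/p₁ = 1/0.1267″ = 7.8927 pc; d₂ = 1/p₂ = 1/0.1628″ = 6.1425 pc.
M₁ = m₁ − 5 log₁₀ d₁ + 5 = 6.25 − 4.4861 + 5 = 6.7639.
M₂ = 5.64 − 3.9417 + 5 = 6.6983.
L₁/L₂ = 10^(0.4(M₂ − M₁)) = 10^(0.4 × (-0.0656)) = 10^(-0.02624) = 0.94137.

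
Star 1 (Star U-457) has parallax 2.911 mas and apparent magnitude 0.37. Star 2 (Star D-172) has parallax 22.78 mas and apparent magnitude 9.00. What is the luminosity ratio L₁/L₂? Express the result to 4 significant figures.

L₁/L₂ = 173400

d₁ = 1/p₁ = 1/0.002911″ = 343.52 pc; d₂ = 1/p₂ = 1/0.02278″ = 43.898 pc.
M₁ = m₁ − 5 log₁₀ d₁ + 5 = 0.37 − 12.6798 + 5 = -7.3098.
M₂ = 9.00 − 8.2122 + 5 = 5.7878.
L₁/L₂ = 10^(0.4(M₂ − M₁)) = 10^(0.4 × 13.0976) = 10^5.23904 = 1.7340 × 10^5.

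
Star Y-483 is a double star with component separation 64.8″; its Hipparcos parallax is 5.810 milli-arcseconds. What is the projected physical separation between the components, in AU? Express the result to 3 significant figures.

11200 AU

d = 1/p = 1/0.005810″ = 172.12 pc.
At distance d (pc), an angle of θ arcsec spans θ·d AU: s = 64.8 × 172.12 = 11153 AU.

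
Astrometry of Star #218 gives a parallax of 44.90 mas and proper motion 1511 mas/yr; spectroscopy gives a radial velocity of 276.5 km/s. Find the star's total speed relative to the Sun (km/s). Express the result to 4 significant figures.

d = 1/p = 1/0.04490″ = 22.272 pc.
μ = 1511 mas/yr = 1.511 ″/yr.
v_t = 4.740 μ d = 4.740 × 1.511 × 22.272 = 159.52 km/s.
v = √(v_r² + v_t²) = √(276.5² + 159.52²) = √101899 = 319.22 km/s.

319.2 km/s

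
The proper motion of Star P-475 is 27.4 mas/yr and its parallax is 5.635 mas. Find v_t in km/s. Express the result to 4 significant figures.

23.05 km/s

d = 1/p = 1/0.005635″ = 177.46 pc.
μ = 27.4 mas/yr = 0.0274 ″/yr.
v_t = 4.74 × μ × d = 4.74 × 0.0274 × 177.46 = 23.048 km/s.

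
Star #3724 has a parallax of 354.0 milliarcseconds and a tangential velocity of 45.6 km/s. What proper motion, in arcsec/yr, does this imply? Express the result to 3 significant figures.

3.41 arcsec/yr

d = 1/p = 1/0.3540″ = 2.8249 pc.
μ = v_t / (4.74 d) = 45.6 / (4.74 × 2.8249) = 45.6 / 13.39 = 3.4055 ″/yr.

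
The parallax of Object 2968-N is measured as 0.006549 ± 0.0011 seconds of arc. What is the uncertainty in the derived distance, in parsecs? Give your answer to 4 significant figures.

25.65 pc

d = 1/p, so σ_d = σ_p / p².
σ_d = 0.00110 / (0.006549)² = 0.00110 / 0.000042889 = 25.648 pc.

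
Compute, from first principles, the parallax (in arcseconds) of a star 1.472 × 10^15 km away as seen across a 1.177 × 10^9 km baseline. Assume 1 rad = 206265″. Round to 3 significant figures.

θ ≈ B/d = (1.177 × 10^9) / (1.472 × 10^15) = 7.9959 × 10^-7 rad.
In arcseconds: 7.9959 × 10^-7 × 206265 = 0.16493″.

0.165 arcsec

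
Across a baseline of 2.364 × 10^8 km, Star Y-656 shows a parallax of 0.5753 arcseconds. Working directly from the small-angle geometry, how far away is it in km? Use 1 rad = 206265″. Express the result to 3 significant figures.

8.48 × 10^13 km

θ = 0.5753″ = 0.5753/206265 = 2.7891 × 10^-6 rad.
d = B/θ = (2.364 × 10^8) / (2.7891 × 10^-6) = 8.4759 × 10^13 km.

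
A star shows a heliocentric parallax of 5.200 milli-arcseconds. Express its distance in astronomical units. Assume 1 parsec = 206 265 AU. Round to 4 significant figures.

3.967 × 10^7 AU

p = 5.200 milli-arcseconds = 0.005200 arcsec.
d = 1/p = 1/0.005200 = 192.31 pc.
In AU: 192.31 × 206265 = 3.9667 × 10^7 AU.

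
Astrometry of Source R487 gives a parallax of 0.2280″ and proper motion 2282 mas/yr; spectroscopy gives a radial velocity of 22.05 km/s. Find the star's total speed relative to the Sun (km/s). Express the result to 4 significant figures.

52.32 km/s

d = 1/p = 1/0.2280″ = 4.386 pc.
μ = 2282 mas/yr = 2.282 ″/yr.
v_t = 4.740 μ d = 4.740 × 2.282 × 4.386 = 47.442 km/s.
v = √(v_r² + v_t²) = √(22.05² + 47.442²) = √2736.95 = 52.316 km/s.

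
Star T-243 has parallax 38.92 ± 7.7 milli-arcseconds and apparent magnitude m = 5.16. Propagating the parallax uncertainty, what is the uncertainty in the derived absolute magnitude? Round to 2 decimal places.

M = m − 5 log₁₀ d + 5 = m + 5 log₁₀ p + 5, so ∂M/∂p = 5/(p ln 10).
σ_M = (5/ln 10) · (σ_p/p) = 2.1715 × 7.7/38.92 = 2.1715 × 0.19784 = 0.42961.

σ_M = 0.43 mag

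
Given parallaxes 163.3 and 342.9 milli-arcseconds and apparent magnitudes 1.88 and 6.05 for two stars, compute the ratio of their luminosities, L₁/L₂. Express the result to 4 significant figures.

d₁ = 1/p₁ = 1/0.1633″ = 6.1237 pc; d₂ = 1/p₂ = 1/0.3429″ = 2.9163 pc.
M₁ = m₁ − 5 log₁₀ d₁ + 5 = 1.88 − 3.9351 + 5 = 2.9449.
M₂ = 6.05 − 2.3242 + 5 = 8.7258.
L₁/L₂ = 10^(0.4(M₂ − M₁)) = 10^(0.4 × 5.7809) = 10^2.31236 = 205.29.

L₁/L₂ = 205.3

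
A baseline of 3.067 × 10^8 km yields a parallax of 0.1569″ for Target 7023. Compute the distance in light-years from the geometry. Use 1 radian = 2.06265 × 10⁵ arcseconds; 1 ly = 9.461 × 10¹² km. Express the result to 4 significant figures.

42.62 ly

θ = 0.1569″ = 0.1569/206265 = 7.6067 × 10^-7 rad.
d = B/θ = (3.067 × 10^8) / (7.6067 × 10^-7) = 4.0320 × 10^14 km = (4.0320 × 10^14) / (9.461 × 10^12) ly = 42.617 ly.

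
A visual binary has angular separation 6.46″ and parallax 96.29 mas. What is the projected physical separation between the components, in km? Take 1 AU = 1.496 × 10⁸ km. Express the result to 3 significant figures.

1.00 × 10^10 km

d = 1/p = 1/0.09629″ = 10.385 pc.
At distance d (pc), an angle of θ arcsec spans θ·d AU: s = 6.46 × 10.385 = 67.087 AU.
= 67.087 × 1.496 × 10⁸ km = 1.0036 × 10^10 km.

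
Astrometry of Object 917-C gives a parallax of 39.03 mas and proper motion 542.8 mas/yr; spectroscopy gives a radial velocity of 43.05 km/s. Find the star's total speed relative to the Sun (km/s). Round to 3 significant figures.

d = 1/p = 1/0.03903″ = 25.621 pc.
μ = 542.8 mas/yr = 0.5428 ″/yr.
v_t = 4.740 μ d = 4.740 × 0.5428 × 25.621 = 65.92 km/s.
v = √(v_r² + v_t²) = √(43.05² + 65.92²) = √6198.75 = 78.732 km/s.

78.7 km/s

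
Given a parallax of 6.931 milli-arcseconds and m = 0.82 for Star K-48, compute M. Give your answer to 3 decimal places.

d = 1/p = 1/0.006931″ = 144.28 pc.
m − M = 5 log₁₀(144.28) − 5 = 10.7960 − 5 = 5.7960.
M = m − (m − M) = 0.82 − 5.7960 = -4.976.

M = -4.976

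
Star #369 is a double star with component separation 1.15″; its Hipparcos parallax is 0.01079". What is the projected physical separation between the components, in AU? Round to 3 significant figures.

107 AU

d = 1/p = 1/0.01079″ = 92.678 pc.
At distance d (pc), an angle of θ arcsec spans θ·d AU: s = 1.15 × 92.678 = 106.58 AU.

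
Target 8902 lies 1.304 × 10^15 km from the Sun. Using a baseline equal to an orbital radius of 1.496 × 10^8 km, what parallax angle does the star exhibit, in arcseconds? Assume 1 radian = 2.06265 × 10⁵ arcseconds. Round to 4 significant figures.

0.02366 arcsec

θ ≈ B/d = (1.496 × 10^8) / (1.304 × 10^15) = 1.1472 × 10^-7 rad.
In arcseconds: 1.1472 × 10^-7 × 206265 = 0.023663″.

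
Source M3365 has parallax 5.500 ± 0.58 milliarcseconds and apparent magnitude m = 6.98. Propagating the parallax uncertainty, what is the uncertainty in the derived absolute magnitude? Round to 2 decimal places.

σ_M = 0.23 mag

M = m − 5 log₁₀ d + 5 = m + 5 log₁₀ p + 5, so ∂M/∂p = 5/(p ln 10).
σ_M = (5/ln 10) · (σ_p/p) = 2.1715 × 0.58/5.500 = 2.1715 × 0.10545 = 0.22898.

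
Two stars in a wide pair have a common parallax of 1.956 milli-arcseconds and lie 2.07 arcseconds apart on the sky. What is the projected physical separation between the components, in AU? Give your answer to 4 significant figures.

d = 1/p = 1/0.001956″ = 511.25 pc.
At distance d (pc), an angle of θ arcsec spans θ·d AU: s = 2.07 × 511.25 = 1058.3 AU.

1058 AU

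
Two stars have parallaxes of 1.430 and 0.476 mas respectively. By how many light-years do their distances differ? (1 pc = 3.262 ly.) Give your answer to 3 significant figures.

d_A = 1/0.001430″ = 699.3 pc; d_B = 1/0.0004760″ = 2100.8 pc.
|d_B − d_A| = |2100.8 − 699.3| = 1401.5 pc = 1401.5 × 3.262 ly = 4571.7 ly.

4570 ly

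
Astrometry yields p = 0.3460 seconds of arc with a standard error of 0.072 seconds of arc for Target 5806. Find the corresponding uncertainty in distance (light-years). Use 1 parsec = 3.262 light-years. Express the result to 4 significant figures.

1.962 ly

d = 1/p, so σ_d = σ_p / p².
σ_d = 0.0720 / (0.3460)² = 0.0720 / 0.11972 = 0.6014 pc = 0.6014 × 3.262 ly = 1.9618 ly.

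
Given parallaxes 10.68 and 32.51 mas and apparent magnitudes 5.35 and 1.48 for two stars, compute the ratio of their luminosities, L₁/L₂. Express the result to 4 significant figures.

d₁ = 1/p₁ = 1/0.01068″ = 93.633 pc; d₂ = 1/p₂ = 1/0.03251″ = 30.76 pc.
M₁ = m₁ − 5 log₁₀ d₁ + 5 = 5.35 − 9.8571 + 5 = 0.4929.
M₂ = 1.48 − 7.4399 + 5 = -0.9599.
L₁/L₂ = 10^(0.4(M₂ − M₁)) = 10^(0.4 × (-1.4528)) = 10^(-0.58112) = 0.26235.

L₁/L₂ = 0.2624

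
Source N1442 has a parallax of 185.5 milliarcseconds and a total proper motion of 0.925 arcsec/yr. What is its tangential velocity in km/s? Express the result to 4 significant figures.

23.64 km/s

d = 1/p = 1/0.1855″ = 5.3908 pc.
v_t = 4.74 × μ × d = 4.74 × 0.925 × 5.3908 = 23.636 km/s.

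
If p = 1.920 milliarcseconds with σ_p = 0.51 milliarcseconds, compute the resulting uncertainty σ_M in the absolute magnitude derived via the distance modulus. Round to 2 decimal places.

σ_M = 0.58 mag

M = m − 5 log₁₀ d + 5 = m + 5 log₁₀ p + 5, so ∂M/∂p = 5/(p ln 10).
σ_M = (5/ln 10) · (σ_p/p) = 2.1715 × 0.51/1.920 = 2.1715 × 0.26563 = 0.57682.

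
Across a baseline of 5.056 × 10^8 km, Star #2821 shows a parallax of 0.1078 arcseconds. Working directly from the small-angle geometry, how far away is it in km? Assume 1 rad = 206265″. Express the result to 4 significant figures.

θ = 0.1078″ = 0.1078/206265 = 5.2263 × 10^-7 rad.
d = B/θ = (5.056 × 10^8) / (5.2263 × 10^-7) = 9.6741 × 10^14 km.

9.674 × 10^14 km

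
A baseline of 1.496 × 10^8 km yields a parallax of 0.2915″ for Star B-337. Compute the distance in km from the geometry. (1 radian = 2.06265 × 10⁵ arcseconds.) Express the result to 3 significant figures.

1.06 × 10^14 km

θ = 0.2915″ = 0.2915/206265 = 1.4132 × 10^-6 rad.
d = B/θ = (1.496 × 10^8) / (1.4132 × 10^-6) = 1.0586 × 10^14 km.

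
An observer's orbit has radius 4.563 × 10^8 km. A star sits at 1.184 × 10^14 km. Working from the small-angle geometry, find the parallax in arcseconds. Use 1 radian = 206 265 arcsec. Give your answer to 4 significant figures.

0.7949 arcsec

θ ≈ B/d = (4.563 × 10^8) / (1.184 × 10^14) = 3.8539 × 10^-6 rad.
In arcseconds: 3.8539 × 10^-6 × 206265 = 0.79492″.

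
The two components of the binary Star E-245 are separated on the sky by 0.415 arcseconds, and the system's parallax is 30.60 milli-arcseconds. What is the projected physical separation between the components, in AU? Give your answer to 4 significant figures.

13.56 AU

d = 1/p = 1/0.03060″ = 32.68 pc.
At distance d (pc), an angle of θ arcsec spans θ·d AU: s = 0.415 × 32.68 = 13.562 AU.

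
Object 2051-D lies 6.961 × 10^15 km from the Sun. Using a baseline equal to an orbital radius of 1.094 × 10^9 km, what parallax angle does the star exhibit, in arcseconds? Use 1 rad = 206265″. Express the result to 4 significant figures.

θ ≈ B/d = (1.094 × 10^9) / (6.961 × 10^15) = 1.5716 × 10^-7 rad.
In arcseconds: 1.5716 × 10^-7 × 206265 = 0.032417″.

0.03242 arcsec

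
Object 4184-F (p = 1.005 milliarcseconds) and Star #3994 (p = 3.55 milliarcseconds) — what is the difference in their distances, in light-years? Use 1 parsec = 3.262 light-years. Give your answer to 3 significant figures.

d_A = 1/0.001005″ = 995.02 pc; d_B = 1/0.003550″ = 281.69 pc.
|d_B − d_A| = |281.69 − 995.02| = 713.33 pc = 713.33 × 3.262 ly = 2326.9 ly.

2330 ly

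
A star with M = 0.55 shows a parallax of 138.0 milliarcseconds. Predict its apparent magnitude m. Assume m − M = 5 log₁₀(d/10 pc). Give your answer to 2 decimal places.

d = 1/p = 1/0.1380″ = 7.2464 pc.
m − M = 5 log₁₀ d − 5 = 5 log₁₀(7.2464) − 5 = 4.3006 − 5 = -0.6994.
m = M + (m − M) = 0.55 + (-0.6994) = -0.15.

m = -0.15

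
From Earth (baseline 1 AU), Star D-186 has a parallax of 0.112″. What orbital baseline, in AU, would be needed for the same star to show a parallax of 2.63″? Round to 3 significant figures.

Parallax scales linearly with baseline: p ∝ B, so B = p_target / p_Earth × 1 AU.
B = 2.63 / 0.112 = 23.482 AU.

23.5 AU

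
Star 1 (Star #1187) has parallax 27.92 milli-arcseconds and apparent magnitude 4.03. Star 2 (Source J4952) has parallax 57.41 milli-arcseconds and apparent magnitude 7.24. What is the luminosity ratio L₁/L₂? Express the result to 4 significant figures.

L₁/L₂ = 81.31

d₁ = 1/p₁ = 1/0.02792″ = 35.817 pc; d₂ = 1/p₂ = 1/0.05741″ = 17.419 pc.
M₁ = m₁ − 5 log₁₀ d₁ + 5 = 4.03 − 7.7704 + 5 = 1.2596.
M₂ = 7.24 − 6.2051 + 5 = 6.0349.
L₁/L₂ = 10^(0.4(M₂ − M₁)) = 10^(0.4 × 4.7753) = 10^1.91012 = 81.306.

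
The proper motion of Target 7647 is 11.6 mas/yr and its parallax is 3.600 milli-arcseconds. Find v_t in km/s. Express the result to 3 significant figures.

d = 1/p = 1/0.003600″ = 277.78 pc.
μ = 11.6 mas/yr = 0.0116 ″/yr.
v_t = 4.74 × μ × d = 4.74 × 0.0116 × 277.78 = 15.273 km/s.

15.3 km/s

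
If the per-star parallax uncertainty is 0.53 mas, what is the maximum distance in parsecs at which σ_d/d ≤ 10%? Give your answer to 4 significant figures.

σ_d/d = σ_p/p, so the condition is σ_p/p ≤ 0.10, i.e. p ≥ σ_p/0.10.
p_min = 0.53/0.10 = 5.3 mas = 0.0053 arcsec.
d_max = 1/p_min = 1/0.0053 = 188.68 pc.

188.7 pc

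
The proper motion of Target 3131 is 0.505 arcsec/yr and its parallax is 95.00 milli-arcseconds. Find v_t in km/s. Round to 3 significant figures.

d = 1/p = 1/0.09500″ = 10.526 pc.
v_t = 4.74 × μ × d = 4.74 × 0.505 × 10.526 = 25.196 km/s.

25.2 km/s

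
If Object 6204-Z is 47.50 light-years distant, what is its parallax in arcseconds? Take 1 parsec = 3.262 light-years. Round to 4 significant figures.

0.06867 arcsec

d = 47.50 ly ÷ 3.262 = 14.562 pc.
p = 1/d = 1/14.562 = 0.068672 arcsec.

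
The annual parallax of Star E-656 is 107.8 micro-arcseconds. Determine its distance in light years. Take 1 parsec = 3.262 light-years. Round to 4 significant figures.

30260 light years

p = 107.8 micro-arcseconds = 0.0001078 arcsec.
d = 1/p = 1/0.0001078 = 9276.4 pc.
In light-years: 9276.4 × 3.262 = 30260 ly.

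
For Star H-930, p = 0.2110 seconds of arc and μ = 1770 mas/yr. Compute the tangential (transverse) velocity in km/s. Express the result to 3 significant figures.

d = 1/p = 1/0.2110″ = 4.7393 pc.
μ = 1770 mas/yr = 1.77 ″/yr.
v_t = 4.74 × μ × d = 4.74 × 1.77 × 4.7393 = 39.762 km/s.

39.8 km/s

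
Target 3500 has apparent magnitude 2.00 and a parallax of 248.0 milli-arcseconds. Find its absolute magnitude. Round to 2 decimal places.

d = 1/p = 1/0.2480″ = 4.0323 pc.
m − M = 5 log₁₀(4.0323) − 5 = 3.0278 − 5 = -1.9722.
M = m − (m − M) = 2.00 − (-1.9722) = 3.97.

M = 3.97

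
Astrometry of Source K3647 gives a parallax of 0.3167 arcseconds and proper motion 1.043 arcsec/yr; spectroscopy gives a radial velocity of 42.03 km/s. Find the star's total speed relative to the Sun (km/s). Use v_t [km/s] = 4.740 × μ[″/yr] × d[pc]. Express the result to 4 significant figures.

44.84 km/s

d = 1/p = 1/0.3167″ = 3.1576 pc.
v_t = 4.740 μ d = 4.740 × 1.043 × 3.1576 = 15.611 km/s.
v = √(v_r² + v_t²) = √(42.03² + 15.611²) = √2010.22 = 44.835 km/s.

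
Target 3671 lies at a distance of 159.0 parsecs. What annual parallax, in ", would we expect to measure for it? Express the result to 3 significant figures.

p = 1/d = 1/159 = 0.0062893 arcsec.

0.00629 "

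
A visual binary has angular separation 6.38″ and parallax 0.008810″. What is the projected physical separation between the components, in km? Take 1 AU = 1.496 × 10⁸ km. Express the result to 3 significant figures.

1.08 × 10^11 km

d = 1/p = 1/0.008810″ = 113.51 pc.
At distance d (pc), an angle of θ arcsec spans θ·d AU: s = 6.38 × 113.51 = 724.19 AU.
= 724.19 × 1.496 × 10⁸ km = 1.0834 × 10^11 km.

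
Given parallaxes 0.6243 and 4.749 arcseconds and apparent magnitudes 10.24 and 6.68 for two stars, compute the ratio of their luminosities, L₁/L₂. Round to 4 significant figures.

d₁ = 1/p₁ = 1/0.6243″ = 1.6018 pc; d₂ = 1/p₂ = 1/4.749″ = 0.21057 pc.
M₁ = m₁ − 5 log₁₀ d₁ + 5 = 10.24 − 1.0230 + 5 = 14.2170.
M₂ = 6.68 − (-3.3830) + 5 = 15.0630.
L₁/L₂ = 10^(0.4(M₂ − M₁)) = 10^(0.4 × 0.8460) = 10^0.33840 = 2.1797.

L₁/L₂ = 2.180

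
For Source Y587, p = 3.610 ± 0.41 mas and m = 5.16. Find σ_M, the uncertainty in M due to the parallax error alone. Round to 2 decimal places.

M = m − 5 log₁₀ d + 5 = m + 5 log₁₀ p + 5, so ∂M/∂p = 5/(p ln 10).
σ_M = (5/ln 10) · (σ_p/p) = 2.1715 × 0.41/3.610 = 2.1715 × 0.11357 = 0.24662.

σ_M = 0.25 mag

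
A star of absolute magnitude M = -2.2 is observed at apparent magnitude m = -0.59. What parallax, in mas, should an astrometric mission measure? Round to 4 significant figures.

m − M = -0.59 − (-2.2) = 1.61.
d = 10^((m−M)/5 + 1) = 10^1.322 = 20.989 pc.
p = 1/d = 1/20.989 = 0.047644 arcsec = 47.644 mas.

47.64 mas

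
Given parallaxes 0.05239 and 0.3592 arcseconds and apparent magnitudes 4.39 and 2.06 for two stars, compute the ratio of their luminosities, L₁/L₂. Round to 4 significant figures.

d₁ = 1/p₁ = 1/0.05239″ = 19.088 pc; d₂ = 1/p₂ = 1/0.3592″ = 2.784 pc.
M₁ = m₁ − 5 log₁₀ d₁ + 5 = 4.39 − 6.4038 + 5 = 2.9862.
M₂ = 2.06 − 2.2233 + 5 = 4.8367.
L₁/L₂ = 10^(0.4(M₂ − M₁)) = 10^(0.4 × 1.8505) = 10^0.74020 = 5.4979.

L₁/L₂ = 5.498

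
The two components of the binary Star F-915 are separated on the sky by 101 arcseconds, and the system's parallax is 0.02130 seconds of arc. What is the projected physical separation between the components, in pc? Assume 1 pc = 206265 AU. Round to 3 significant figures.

0.0230 pc

d = 1/p = 1/0.02130″ = 46.948 pc.
At distance d (pc), an angle of θ arcsec spans θ·d AU: s = 101 × 46.948 = 4741.7 AU.
= 4741.7 / 206265 = 0.022988 pc.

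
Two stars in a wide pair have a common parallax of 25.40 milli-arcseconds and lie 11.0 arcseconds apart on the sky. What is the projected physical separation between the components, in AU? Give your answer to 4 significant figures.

433.1 AU

d = 1/p = 1/0.02540″ = 39.37 pc.
At distance d (pc), an angle of θ arcsec spans θ·d AU: s = 11.0 × 39.37 = 433.07 AU.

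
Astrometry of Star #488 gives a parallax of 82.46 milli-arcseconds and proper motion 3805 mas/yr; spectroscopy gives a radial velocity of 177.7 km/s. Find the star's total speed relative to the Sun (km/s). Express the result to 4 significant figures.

281.8 km/s

d = 1/p = 1/0.08246″ = 12.127 pc.
μ = 3805 mas/yr = 3.805 ″/yr.
v_t = 4.740 μ d = 4.740 × 3.805 × 12.127 = 218.72 km/s.
v = √(v_r² + v_t²) = √(177.7² + 218.72²) = √79415.7 = 281.81 km/s.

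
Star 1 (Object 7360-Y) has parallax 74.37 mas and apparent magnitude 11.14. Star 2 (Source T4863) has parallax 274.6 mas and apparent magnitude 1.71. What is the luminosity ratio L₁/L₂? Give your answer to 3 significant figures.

d₁ = 1/p₁ = 1/0.07437″ = 13.446 pc; d₂ = 1/p₂ = 1/0.2746″ = 3.6417 pc.
M₁ = m₁ − 5 log₁₀ d₁ + 5 = 11.14 − 5.6430 + 5 = 10.4970.
M₂ = 1.71 − 2.8065 + 5 = 3.9035.
L₁/L₂ = 10^(0.4(M₂ − M₁)) = 10^(0.4 × (-6.5935)) = 10^(-2.63740) = 0.0023046.

L₁/L₂ = 0.00230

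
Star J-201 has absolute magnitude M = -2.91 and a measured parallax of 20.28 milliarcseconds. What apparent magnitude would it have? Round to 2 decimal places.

d = 1/p = 1/0.02028″ = 49.31 pc.
m − M = 5 log₁₀ d − 5 = 5 log₁₀(49.31) − 5 = 8.4647 − 5 = 3.4647.
m = M + (m − M) = -2.91 + 3.4647 = 0.55.

m = 0.55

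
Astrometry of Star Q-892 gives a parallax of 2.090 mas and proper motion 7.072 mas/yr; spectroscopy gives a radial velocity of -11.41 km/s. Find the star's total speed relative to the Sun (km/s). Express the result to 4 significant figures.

d = 1/p = 1/0.002090″ = 478.47 pc.
μ = 7.072 mas/yr = 0.007072 ″/yr.
v_t = 4.740 μ d = 4.740 × 0.007072 × 478.47 = 16.039 km/s.
v = √(v_r² + v_t²) = √((-11.41)² + 16.039²) = √387.438 = 19.683 km/s.

19.68 km/s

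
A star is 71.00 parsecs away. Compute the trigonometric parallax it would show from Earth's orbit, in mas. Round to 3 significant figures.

14.1 mas

p = 1/d = 1/71 = 0.014085 arcsec.
= 0.014085 × 1000 = 14.085 mas.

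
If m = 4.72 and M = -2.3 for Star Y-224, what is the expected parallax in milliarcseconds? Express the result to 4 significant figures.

m − M = 4.72 − (-2.3) = 7.02.
d = 10^((m−M)/5 + 1) = 10^2.404 = 253.51 pc.
p = 1/d = 1/253.51 = 0.0039446 arcsec = 3.9446 mas.

3.945 mas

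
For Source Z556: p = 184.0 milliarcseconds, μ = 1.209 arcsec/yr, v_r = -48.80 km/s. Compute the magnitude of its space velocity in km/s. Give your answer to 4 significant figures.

d = 1/p = 1/0.1840″ = 5.4348 pc.
v_t = 4.740 μ d = 4.740 × 1.209 × 5.4348 = 31.145 km/s.
v = √(v_r² + v_t²) = √((-48.80)² + 31.145²) = √3351.45 = 57.892 km/s.

57.89 km/s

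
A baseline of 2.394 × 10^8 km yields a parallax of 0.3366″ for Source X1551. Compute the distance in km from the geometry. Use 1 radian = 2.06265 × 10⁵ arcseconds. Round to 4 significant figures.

1.467 × 10^14 km

θ = 0.3366″ = 0.3366/206265 = 1.6319 × 10^-6 rad.
d = B/θ = (2.394 × 10^8) / (1.6319 × 10^-6) = 1.4670 × 10^14 km.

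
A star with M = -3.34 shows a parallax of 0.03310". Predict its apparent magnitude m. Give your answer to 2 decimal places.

m = -0.94

d = 1/p = 1/0.03310″ = 30.211 pc.
m − M = 5 log₁₀ d − 5 = 5 log₁₀(30.211) − 5 = 7.4008 − 5 = 2.4008.
m = M + (m − M) = -3.34 + 2.4008 = -0.94.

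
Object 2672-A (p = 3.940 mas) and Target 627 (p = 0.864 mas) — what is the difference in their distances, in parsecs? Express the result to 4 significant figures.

d_A = 1/0.003940″ = 253.81 pc; d_B = 1/0.0008640″ = 1157.4 pc.
|d_B − d_A| = |1157.4 − 253.81| = 903.59 pc.

903.6 pc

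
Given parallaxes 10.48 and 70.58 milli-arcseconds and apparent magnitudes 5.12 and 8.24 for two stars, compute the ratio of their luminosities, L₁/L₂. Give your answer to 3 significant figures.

d₁ = 1/p₁ = 1/0.01048″ = 95.42 pc; d₂ = 1/p₂ = 1/0.07058″ = 14.168 pc.
M₁ = m₁ − 5 log₁₀ d₁ + 5 = 5.12 − 9.8982 + 5 = 0.2218.
M₂ = 8.24 − 5.7565 + 5 = 7.4835.
L₁/L₂ = 10^(0.4(M₂ − M₁)) = 10^(0.4 × 7.2617) = 10^2.90468 = 802.93.

L₁/L₂ = 803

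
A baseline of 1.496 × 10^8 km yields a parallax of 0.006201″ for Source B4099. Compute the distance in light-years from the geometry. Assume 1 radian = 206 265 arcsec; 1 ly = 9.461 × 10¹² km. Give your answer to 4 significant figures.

θ = 0.006201″ = 0.006201/206265 = 3.0063 × 10^-8 rad.
d = B/θ = (1.496 × 10^8) / (3.0063 × 10^-8) = 4.9762 × 10^15 km = (4.9762 × 10^15) / (9.461 × 10^12) ly = 525.97 ly.

526.0 ly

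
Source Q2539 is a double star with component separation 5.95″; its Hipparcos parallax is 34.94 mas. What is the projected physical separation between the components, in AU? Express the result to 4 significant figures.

170.3 AU

d = 1/p = 1/0.03494″ = 28.62 pc.
At distance d (pc), an angle of θ arcsec spans θ·d AU: s = 5.95 × 28.62 = 170.29 AU.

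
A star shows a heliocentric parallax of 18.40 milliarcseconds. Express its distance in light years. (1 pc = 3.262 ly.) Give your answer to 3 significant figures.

177 light years

p = 18.40 milliarcseconds = 0.01840 arcsec.
d = 1/p = 1/0.01840 = 54.348 pc.
In light-years: 54.348 × 3.262 = 177.28 ly.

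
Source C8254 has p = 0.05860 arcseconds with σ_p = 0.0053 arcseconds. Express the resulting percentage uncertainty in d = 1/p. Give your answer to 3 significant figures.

For d = 1/p, |σ_d/d| = |σ_p/p|.
σ_p/p = 0.0053 / 0.05860 = 0.090444 = 9.0444%.

9.04%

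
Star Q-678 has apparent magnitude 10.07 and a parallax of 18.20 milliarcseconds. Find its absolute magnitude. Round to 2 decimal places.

d = 1/p = 1/0.01820″ = 54.945 pc.
m − M = 5 log₁₀(54.945) − 5 = 8.6996 − 5 = 3.6996.
M = m − (m − M) = 10.07 − 3.6996 = 6.37.

M = 6.37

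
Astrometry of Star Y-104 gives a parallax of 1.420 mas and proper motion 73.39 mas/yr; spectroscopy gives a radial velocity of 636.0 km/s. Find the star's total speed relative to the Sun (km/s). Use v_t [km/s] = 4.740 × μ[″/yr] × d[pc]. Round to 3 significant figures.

682 km/s

d = 1/p = 1/0.001420″ = 704.23 pc.
μ = 73.39 mas/yr = 0.07339 ″/yr.
v_t = 4.740 μ d = 4.740 × 0.07339 × 704.23 = 244.98 km/s.
v = √(v_r² + v_t²) = √(636.0² + 244.98²) = √464511 = 681.55 km/s.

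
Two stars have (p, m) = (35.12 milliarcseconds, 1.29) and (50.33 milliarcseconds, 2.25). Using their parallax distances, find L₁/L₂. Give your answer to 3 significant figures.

L₁/L₂ = 4.97

d₁ = 1/p₁ = 1/0.03512″ = 28.474 pc; d₂ = 1/p₂ = 1/0.05033″ = 19.869 pc.
M₁ = m₁ − 5 log₁₀ d₁ + 5 = 1.29 − 7.2722 + 5 = -0.9822.
M₂ = 2.25 − 6.4909 + 5 = 0.7591.
L₁/L₂ = 10^(0.4(M₂ − M₁)) = 10^(0.4 × 1.7413) = 10^0.69652 = 4.9719.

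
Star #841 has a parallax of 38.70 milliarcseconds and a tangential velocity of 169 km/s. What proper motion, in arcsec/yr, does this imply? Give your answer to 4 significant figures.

d = 1/p = 1/0.03870″ = 25.84 pc.
μ = v_t / (4.74 d) = 169 / (4.74 × 25.84) = 169 / 122.48 = 1.3798 ″/yr.

1.380 arcsec/yr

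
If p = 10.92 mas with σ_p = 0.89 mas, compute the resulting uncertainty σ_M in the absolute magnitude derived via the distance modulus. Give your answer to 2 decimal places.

σ_M = 0.18 mag

M = m − 5 log₁₀ d + 5 = m + 5 log₁₀ p + 5, so ∂M/∂p = 5/(p ln 10).
σ_M = (5/ln 10) · (σ_p/p) = 2.1715 × 0.89/10.92 = 2.1715 × 0.081502 = 0.17698.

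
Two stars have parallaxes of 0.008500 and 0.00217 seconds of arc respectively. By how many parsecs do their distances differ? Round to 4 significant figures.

343.2 pc

d_A = 1/0.008500″ = 117.65 pc; d_B = 1/0.002170″ = 460.83 pc.
|d_B − d_A| = |460.83 − 117.65| = 343.18 pc.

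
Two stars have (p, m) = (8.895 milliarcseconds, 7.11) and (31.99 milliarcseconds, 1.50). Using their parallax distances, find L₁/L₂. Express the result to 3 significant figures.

L₁/L₂ = 0.0737

d₁ = 1/p₁ = 1/0.008895″ = 112.42 pc; d₂ = 1/p₂ = 1/0.03199″ = 31.26 pc.
M₁ = m₁ − 5 log₁₀ d₁ + 5 = 7.11 − 10.2542 + 5 = 1.8558.
M₂ = 1.50 − 7.4749 + 5 = -0.9749.
L₁/L₂ = 10^(0.4(M₂ − M₁)) = 10^(0.4 × (-2.8307)) = 10^(-1.13228) = 0.073743.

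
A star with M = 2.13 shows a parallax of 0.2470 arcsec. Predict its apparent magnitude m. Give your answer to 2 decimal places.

m = 0.17

d = 1/p = 1/0.2470″ = 4.0486 pc.
m − M = 5 log₁₀ d − 5 = 5 log₁₀(4.0486) − 5 = 3.0365 − 5 = -1.9635.
m = M + (m − M) = 2.13 + (-1.9635) = 0.17.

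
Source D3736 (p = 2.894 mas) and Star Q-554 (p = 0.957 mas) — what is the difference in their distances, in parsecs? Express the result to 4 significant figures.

699.4 pc

d_A = 1/0.002894″ = 345.54 pc; d_B = 1/0.0009570″ = 1044.9 pc.
|d_B − d_A| = |1044.9 − 345.54| = 699.36 pc.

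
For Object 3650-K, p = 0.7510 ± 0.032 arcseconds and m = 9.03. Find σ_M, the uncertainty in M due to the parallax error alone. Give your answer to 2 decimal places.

σ_M = 0.09 mag

M = m − 5 log₁₀ d + 5 = m + 5 log₁₀ p + 5, so ∂M/∂p = 5/(p ln 10).
σ_M = (5/ln 10) · (σ_p/p) = 2.1715 × 0.032/0.7510 = 2.1715 × 0.04261 = 0.092528.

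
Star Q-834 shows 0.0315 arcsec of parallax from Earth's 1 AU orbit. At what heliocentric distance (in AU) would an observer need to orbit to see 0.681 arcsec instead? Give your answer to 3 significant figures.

Parallax scales linearly with baseline: p ∝ B, so B = p_target / p_Earth × 1 AU.
B = 0.681 / 0.0315 = 21.619 AU.

21.6 AU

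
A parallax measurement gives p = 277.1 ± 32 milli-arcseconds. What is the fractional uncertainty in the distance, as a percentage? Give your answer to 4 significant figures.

11.55%

For d = 1/p, |σ_d/d| = |σ_p/p|.
σ_p/p = 32 / 277.1 = 0.11548 = 11.548%.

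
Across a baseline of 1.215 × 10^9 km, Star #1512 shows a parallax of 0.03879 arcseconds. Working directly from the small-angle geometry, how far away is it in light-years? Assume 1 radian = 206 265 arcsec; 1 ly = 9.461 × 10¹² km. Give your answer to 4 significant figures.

682.9 ly

θ = 0.03879″ = 0.03879/206265 = 1.8806 × 10^-7 rad.
d = B/θ = (1.215 × 10^9) / (1.8806 × 10^-7) = 6.4607 × 10^15 km = (6.4607 × 10^15) / (9.461 × 10^12) ly = 682.88 ly.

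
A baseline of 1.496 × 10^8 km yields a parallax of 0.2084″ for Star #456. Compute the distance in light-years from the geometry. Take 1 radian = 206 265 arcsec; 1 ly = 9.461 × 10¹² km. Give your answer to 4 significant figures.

θ = 0.2084″ = 0.2084/206265 = 1.0104 × 10^-6 rad.
d = B/θ = (1.496 × 10^8) / (1.0104 × 10^-6) = 1.4806 × 10^14 km = (1.4806 × 10^14) / (9.461 × 10^12) ly = 15.65 ly.

15.65 ly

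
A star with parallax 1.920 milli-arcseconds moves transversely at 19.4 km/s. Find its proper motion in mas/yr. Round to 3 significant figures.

d = 1/p = 1/0.001920″ = 520.83 pc.
μ = v_t / (4.74 d) = 19.4 / (4.74 × 520.83) = 19.4 / 2468.7 = 0.0078584 ″/yr = 7.8584 mas/yr.

7.86 mas/yr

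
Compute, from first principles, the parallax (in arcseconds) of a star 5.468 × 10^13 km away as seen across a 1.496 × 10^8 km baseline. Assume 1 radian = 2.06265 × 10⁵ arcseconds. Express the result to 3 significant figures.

θ ≈ B/d = (1.496 × 10^8) / (5.468 × 10^13) = 2.7359 × 10^-6 rad.
In arcseconds: 2.7359 × 10^-6 × 206265 = 0.56432″.

0.564 arcsec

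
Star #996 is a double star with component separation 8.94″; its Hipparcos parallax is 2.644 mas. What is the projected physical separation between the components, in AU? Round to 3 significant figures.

d = 1/p = 1/0.002644″ = 378.21 pc.
At distance d (pc), an angle of θ arcsec spans θ·d AU: s = 8.94 × 378.21 = 3381.2 AU.

3380 AU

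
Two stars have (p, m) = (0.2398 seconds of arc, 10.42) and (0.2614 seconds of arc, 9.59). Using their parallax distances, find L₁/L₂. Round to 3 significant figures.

L₁/L₂ = 0.553

d₁ = 1/p₁ = 1/0.2398″ = 4.1701 pc; d₂ = 1/p₂ = 1/0.2614″ = 3.8256 pc.
M₁ = m₁ − 5 log₁₀ d₁ + 5 = 10.42 − 3.1007 + 5 = 12.3193.
M₂ = 9.59 − 2.9135 + 5 = 11.6765.
L₁/L₂ = 10^(0.4(M₂ − M₁)) = 10^(0.4 × (-0.6428)) = 10^(-0.25712) = 0.5532.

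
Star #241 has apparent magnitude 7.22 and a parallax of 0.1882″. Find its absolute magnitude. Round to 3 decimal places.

d = 1/p = 1/0.1882″ = 5.3135 pc.
m − M = 5 log₁₀(5.3135) − 5 = 3.6269 − 5 = -1.3731.
M = m − (m − M) = 7.22 − (-1.3731) = 8.593.

M = 8.593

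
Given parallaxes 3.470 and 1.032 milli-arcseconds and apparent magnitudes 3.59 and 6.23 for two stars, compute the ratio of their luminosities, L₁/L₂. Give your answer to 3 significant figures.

L₁/L₂ = 1.01

d₁ = 1/p₁ = 1/0.003470″ = 288.18 pc; d₂ = 1/p₂ = 1/0.001032″ = 968.99 pc.
M₁ = m₁ − 5 log₁₀ d₁ + 5 = 3.59 − 12.2983 + 5 = -3.7083.
M₂ = 6.23 − 14.9316 + 5 = -3.7016.
L₁/L₂ = 10^(0.4(M₂ − M₁)) = 10^(0.4 × 0.0067) = 10^0.00268 = 1.0062.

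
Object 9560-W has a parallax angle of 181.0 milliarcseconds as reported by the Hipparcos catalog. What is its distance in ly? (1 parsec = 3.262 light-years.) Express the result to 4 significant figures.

p = 181.0 milliarcseconds = 0.1810 arcsec.
d = 1/p = 1/0.1810 = 5.5249 pc.
In light-years: 5.5249 × 3.262 = 18.022 ly.

18.02 ly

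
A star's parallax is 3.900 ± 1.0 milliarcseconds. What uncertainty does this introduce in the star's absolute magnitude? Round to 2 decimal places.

σ_M = 0.56 mag

M = m − 5 log₁₀ d + 5 = m + 5 log₁₀ p + 5, so ∂M/∂p = 5/(p ln 10).
σ_M = (5/ln 10) · (σ_p/p) = 2.1715 × 1.0/3.900 = 2.1715 × 0.25641 = 0.55679.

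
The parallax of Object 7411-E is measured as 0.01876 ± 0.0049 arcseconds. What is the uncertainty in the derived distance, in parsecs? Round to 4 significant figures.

13.92 pc

d = 1/p, so σ_d = σ_p / p².
σ_d = 0.00490 / (0.01876)² = 0.00490 / 0.00035194 = 13.923 pc.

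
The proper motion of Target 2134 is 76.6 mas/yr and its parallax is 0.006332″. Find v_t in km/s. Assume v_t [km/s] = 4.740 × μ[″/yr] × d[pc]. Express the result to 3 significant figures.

d = 1/p = 1/0.006332″ = 157.93 pc.
μ = 76.6 mas/yr = 0.0766 ″/yr.
v_t = 4.74 × μ × d = 4.74 × 0.0766 × 157.93 = 57.342 km/s.

57.3 km/s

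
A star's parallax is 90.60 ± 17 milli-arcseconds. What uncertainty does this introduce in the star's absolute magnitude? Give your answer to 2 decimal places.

σ_M = 0.41 mag

M = m − 5 log₁₀ d + 5 = m + 5 log₁₀ p + 5, so ∂M/∂p = 5/(p ln 10).
σ_M = (5/ln 10) · (σ_p/p) = 2.1715 × 17/90.60 = 2.1715 × 0.18764 = 0.40746.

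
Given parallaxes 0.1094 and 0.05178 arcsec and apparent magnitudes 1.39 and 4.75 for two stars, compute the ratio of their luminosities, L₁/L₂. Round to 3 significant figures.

L₁/L₂ = 4.95

d₁ = 1/p₁ = 1/0.1094″ = 9.1408 pc; d₂ = 1/p₂ = 1/0.05178″ = 19.312 pc.
M₁ = m₁ − 5 log₁₀ d₁ + 5 = 1.39 − 4.8049 + 5 = 1.5851.
M₂ = 4.75 − 6.4291 + 5 = 3.3209.
L₁/L₂ = 10^(0.4(M₂ − M₁)) = 10^(0.4 × 1.7358) = 10^0.69432 = 4.9468.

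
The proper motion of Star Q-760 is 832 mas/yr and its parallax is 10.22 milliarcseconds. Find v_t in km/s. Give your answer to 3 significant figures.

386 km/s

d = 1/p = 1/0.01022″ = 97.847 pc.
μ = 832 mas/yr = 0.832 ″/yr.
v_t = 4.74 × μ × d = 4.74 × 0.832 × 97.847 = 385.88 km/s.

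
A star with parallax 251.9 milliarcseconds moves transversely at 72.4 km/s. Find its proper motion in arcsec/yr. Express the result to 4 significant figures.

3.848 arcsec/yr

d = 1/p = 1/0.2519″ = 3.9698 pc.
μ = v_t / (4.74 d) = 72.4 / (4.74 × 3.9698) = 72.4 / 18.817 = 3.8476 ″/yr.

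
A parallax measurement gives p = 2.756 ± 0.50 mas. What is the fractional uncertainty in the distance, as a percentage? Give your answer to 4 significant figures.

18.14%

For d = 1/p, |σ_d/d| = |σ_p/p|.
σ_p/p = 0.50 / 2.756 = 0.18142 = 18.142%.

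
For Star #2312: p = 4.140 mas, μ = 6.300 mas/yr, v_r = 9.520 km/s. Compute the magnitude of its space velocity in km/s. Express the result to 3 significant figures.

d = 1/p = 1/0.004140″ = 241.55 pc.
μ = 6.300 mas/yr = 0.006300 ″/yr.
v_t = 4.740 μ d = 4.740 × 0.006300 × 241.55 = 7.2132 km/s.
v = √(v_r² + v_t²) = √(9.520² + 7.2132²) = √142.661 = 11.944 km/s.

11.9 km/s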